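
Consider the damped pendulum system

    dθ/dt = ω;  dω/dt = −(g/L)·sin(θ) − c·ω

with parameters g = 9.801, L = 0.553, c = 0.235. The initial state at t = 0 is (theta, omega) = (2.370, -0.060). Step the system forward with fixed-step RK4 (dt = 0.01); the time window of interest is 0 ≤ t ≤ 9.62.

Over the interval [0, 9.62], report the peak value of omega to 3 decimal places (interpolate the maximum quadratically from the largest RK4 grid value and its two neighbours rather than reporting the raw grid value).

t=0.000: state=(2.370, -0.060)
step 1 (dt=0.01): k1=(-0.060, -12.344), k2=(-0.122, -12.333), k3=(-0.122, -12.337), k4=(-0.183, -12.330); state += dt/6·(k1+2k2+2k3+k4)
t=0.010: state=(2.369, -0.183)
t=0.020: state=(2.366, -0.307)
t=0.030: state=(2.363, -0.430)
continuing one RK4 step at a time; state shown every 50 steps (Δt=0.5):
t=0.500: state=(0.598, -7.119)
t=1.000: state=(-1.950, -1.071)
t=1.500: state=(-0.459, 6.536)
t=2.000: state=(1.723, 0.306)
t=2.500: state=(-0.097, -6.054)
t=3.000: state=(-1.456, 1.545)
t=3.500: state=(0.738, 4.439)
t=4.000: state=(0.920, -3.682)
t=4.500: state=(-1.133, -1.720)
t=5.000: state=(-0.103, 4.612)
t=5.500: state=(1.050, -1.264)
t=6.000: state=(-0.645, -3.069)
t=6.500: state=(-0.467, 3.434)
t=7.000: state=(0.903, 0.160)
t=7.500: state=(-0.299, -3.207)
t=8.000: state=(-0.564, 2.370)
t=8.500: state=(0.717, 0.853)
t=9.000: state=(-0.103, -2.881)
t=9.500: state=(-0.548, 1.629)
t=9.620: state=(-0.297, 2.456)
largest grid value and its neighbours: omega(1.550)=6.71316, omega(1.560)=6.71383, omega(1.570)=6.70264
parabola through these three points peaks at t≈1.556 with omega≈6.71500

max omega = 6.715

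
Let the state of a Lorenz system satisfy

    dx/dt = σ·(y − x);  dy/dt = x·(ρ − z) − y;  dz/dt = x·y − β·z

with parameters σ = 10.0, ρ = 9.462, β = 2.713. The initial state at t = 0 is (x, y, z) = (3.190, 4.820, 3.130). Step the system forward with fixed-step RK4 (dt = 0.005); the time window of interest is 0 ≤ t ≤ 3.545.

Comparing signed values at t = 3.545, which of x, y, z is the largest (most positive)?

t=0.000: state=(3.190, 4.820, 3.130)
step 1 (dt=0.005): k1=(16.300, 15.379, 6.884), k2=(16.277, 15.543, 7.158), k3=(16.282, 15.540, 7.157), k4=(16.263, 15.700, 7.434); state += dt/6·(k1+2k2+2k3+k4)
t=0.005: state=(3.271, 4.898, 3.166)
t=0.010: state=(3.353, 4.977, 3.204)
t=0.015: state=(3.434, 5.058, 3.246)
continuing one RK4 step at a time; state shown every 40 steps (Δt=0.2):
t=0.200: state=(6.497, 7.953, 7.095)
t=0.400: state=(6.832, 5.551, 12.096)
t=0.600: state=(3.784, 2.628, 10.005)
t=0.800: state=(2.726, 2.717, 6.997)
t=1.000: state=(3.399, 4.035, 5.624)
t=1.200: state=(5.061, 5.972, 6.663)
t=1.400: state=(6.192, 6.189, 9.603)
t=1.600: state=(5.106, 4.287, 10.178)
t=1.800: state=(3.882, 3.577, 8.451)
t=2.000: state=(3.887, 4.154, 7.146)
t=2.200: state=(4.732, 5.235, 7.319)
t=2.400: state=(5.488, 5.636, 8.730)
t=2.600: state=(5.198, 4.828, 9.468)
t=2.800: state=(4.462, 4.191, 8.765)
t=3.000: state=(4.274, 4.353, 7.897)
t=3.200: state=(4.664, 4.930, 7.798)
t=3.400: state=(5.114, 5.244, 8.456)
t=3.545: state=(5.145, 5.059, 8.902)
compare at T: x=5.145, y=5.059, z=8.902

largest component: z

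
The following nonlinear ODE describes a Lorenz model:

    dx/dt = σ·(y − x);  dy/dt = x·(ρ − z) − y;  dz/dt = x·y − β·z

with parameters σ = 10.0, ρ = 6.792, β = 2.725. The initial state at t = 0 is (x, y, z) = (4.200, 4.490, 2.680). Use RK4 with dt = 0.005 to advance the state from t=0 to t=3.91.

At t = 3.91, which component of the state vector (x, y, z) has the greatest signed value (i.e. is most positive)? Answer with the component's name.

t=0.000: state=(4.200, 4.490, 2.680)
step 1 (dt=0.005): k1=(2.900, 12.780, 11.555), k2=(3.147, 12.657, 11.643), k3=(3.138, 12.659, 11.644), k4=(3.376, 12.536, 11.734); state += dt/6·(k1+2k2+2k3+k4)
t=0.005: state=(4.216, 4.553, 2.738)
t=0.010: state=(4.234, 4.615, 2.797)
t=0.015: state=(4.254, 4.676, 2.857)
continuing one RK4 step at a time; state shown every 40 steps (Δt=0.2):
t=0.200: state=(5.446, 5.935, 5.690)
t=0.400: state=(5.236, 4.579, 7.887)
t=0.600: state=(3.706, 3.049, 7.066)
t=0.800: state=(2.933, 2.805, 5.495)
t=1.000: state=(3.062, 3.286, 4.561)
t=1.200: state=(3.708, 4.094, 4.593)
t=1.400: state=(4.408, 4.665, 5.493)
t=1.600: state=(4.561, 4.451, 6.425)
t=1.800: state=(4.118, 3.847, 6.488)
t=2.000: state=(3.682, 3.546, 5.932)
t=2.200: state=(3.603, 3.652, 5.429)
t=2.400: state=(3.818, 3.964, 5.329)
t=2.600: state=(4.097, 4.207, 5.613)
t=2.800: state=(4.200, 4.188, 5.970)
t=3.000: state=(4.079, 3.987, 6.073)
t=3.200: state=(3.903, 3.834, 5.909)
t=3.400: state=(3.834, 3.836, 5.697)
t=3.600: state=(3.894, 3.945, 5.618)
t=3.800: state=(4.000, 4.047, 5.699)
t=3.910: state=(4.041, 4.067, 5.776)
compare at T: x=4.041, y=4.067, z=5.776

largest component: z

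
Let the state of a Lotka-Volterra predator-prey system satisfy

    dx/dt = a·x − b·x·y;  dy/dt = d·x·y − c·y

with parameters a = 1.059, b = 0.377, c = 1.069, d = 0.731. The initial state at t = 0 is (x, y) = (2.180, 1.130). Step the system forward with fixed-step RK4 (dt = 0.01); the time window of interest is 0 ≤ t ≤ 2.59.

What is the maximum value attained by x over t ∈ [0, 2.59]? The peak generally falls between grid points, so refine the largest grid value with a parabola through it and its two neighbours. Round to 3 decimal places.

max x = 3.190

t=0.000: state=(2.180, 1.130)
step 1 (dt=0.01): k1=(1.380, 0.593), k2=(1.382, 0.600), k3=(1.382, 0.600), k4=(1.384, 0.607); state += dt/6·(k1+2k2+2k3+k4)
t=0.010: state=(2.194, 1.136)
t=0.020: state=(2.208, 1.142)
t=0.030: state=(2.222, 1.148)
continuing one RK4 step at a time; state shown every 10 steps (Δt=0.1):
t=0.100: state=(2.320, 1.197)
t=0.200: state=(2.461, 1.281)
t=0.300: state=(2.602, 1.385)
t=0.400: state=(2.739, 1.513)
t=0.500: state=(2.868, 1.669)
t=0.600: state=(2.984, 1.858)
t=0.700: state=(3.080, 2.084)
t=0.800: state=(3.150, 2.352)
t=0.900: state=(3.186, 2.665)
t=1.000: state=(3.183, 3.023)
t=1.100: state=(3.134, 3.423)
t=1.200: state=(3.037, 3.856)
t=1.300: state=(2.895, 4.305)
t=1.400: state=(2.714, 4.749)
t=1.500: state=(2.502, 5.165)
t=1.600: state=(2.273, 5.527)
t=1.700: state=(2.040, 5.815)
t=1.800: state=(1.814, 6.015)
t=1.900: state=(1.604, 6.124)
t=2.000: state=(1.415, 6.144)
t=2.100: state=(1.249, 6.085)
t=2.200: state=(1.106, 5.959)
t=2.300: state=(0.985, 5.779)
t=2.400: state=(0.885, 5.560)
t=2.500: state=(0.801, 5.313)
t=2.590: state=(0.739, 5.076)
largest grid value and its neighbours: x(0.930)=3.18973, x(0.940)=3.19001, x(0.950)=3.18987
parabola through these three points peaks at t≈0.942 with x≈3.19002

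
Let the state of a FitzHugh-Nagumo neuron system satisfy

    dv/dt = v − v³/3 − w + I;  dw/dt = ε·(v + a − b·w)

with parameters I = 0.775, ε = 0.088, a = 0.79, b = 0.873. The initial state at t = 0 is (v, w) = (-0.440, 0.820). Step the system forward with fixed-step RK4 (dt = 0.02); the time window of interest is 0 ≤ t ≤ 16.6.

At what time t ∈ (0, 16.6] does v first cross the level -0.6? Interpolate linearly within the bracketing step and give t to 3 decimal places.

t = 0.314

t=0.000: state=(-0.440, 0.820)
step 1 (dt=0.02): k1=(-0.457, -0.032), k2=(-0.460, -0.033), k3=(-0.460, -0.033), k4=(-0.463, -0.033); state += dt/6·(k1+2k2+2k3+k4)
t=0.020: state=(-0.449, 0.819)
t=0.040: state=(-0.459, 0.819)
t=0.060: state=(-0.468, 0.818)
t=0.300: state=(-0.592, 0.809)
next step: t=0.320: state=(-0.603, 0.808) — v has crossed -0.6
linear interpolation between t=0.300 (-0.59209) and t=0.320 (-0.60329) → t≈0.314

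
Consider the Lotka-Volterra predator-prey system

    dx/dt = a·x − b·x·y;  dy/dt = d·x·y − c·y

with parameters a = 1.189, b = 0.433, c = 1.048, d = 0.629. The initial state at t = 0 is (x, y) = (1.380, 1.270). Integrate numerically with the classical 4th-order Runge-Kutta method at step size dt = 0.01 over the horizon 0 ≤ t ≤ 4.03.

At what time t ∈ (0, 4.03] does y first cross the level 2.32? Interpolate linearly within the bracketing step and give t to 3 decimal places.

t=0.000: state=(1.380, 1.270)
step 1 (dt=0.01): k1=(0.882, -0.229), k2=(0.885, -0.225), k3=(0.885, -0.225), k4=(0.889, -0.221); state += dt/6·(k1+2k2+2k3+k4)
t=0.010: state=(1.389, 1.268)
t=0.020: state=(1.398, 1.266)
t=0.030: state=(1.407, 1.263)
continuing one RK4 step at a time; state shown every 20 steps (Δt=0.2):
t=0.200: state=(1.571, 1.240)
t=0.400: state=(1.790, 1.241)
t=0.600: state=(2.036, 1.280)
t=0.800: state=(2.304, 1.364)
t=1.000: state=(2.583, 1.504)
t=1.200: state=(2.851, 1.717)
t=1.400: state=(3.078, 2.022)
t=1.540: state=(3.190, 2.302)
next step: t=1.550: state=(3.196, 2.325) — y has crossed 2.32
linear interpolation between t=1.540 (2.30244) and t=1.550 (2.32466) → t≈1.548

t = 1.548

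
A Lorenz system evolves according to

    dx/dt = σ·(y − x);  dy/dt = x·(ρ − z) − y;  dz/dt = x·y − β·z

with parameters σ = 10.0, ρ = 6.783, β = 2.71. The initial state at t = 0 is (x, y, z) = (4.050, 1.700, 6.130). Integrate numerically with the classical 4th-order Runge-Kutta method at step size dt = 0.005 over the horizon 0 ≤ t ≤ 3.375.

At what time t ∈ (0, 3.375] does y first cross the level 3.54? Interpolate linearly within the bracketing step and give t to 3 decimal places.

t = 0.482

t=0.000: state=(4.050, 1.700, 6.130)
step 1 (dt=0.005): k1=(-23.500, 0.945, -9.727), k2=(-22.889, 1.001, -9.752), k3=(-22.903, 1.002, -9.749), k4=(-22.305, 1.057, -9.770); state += dt/6·(k1+2k2+2k3+k4)
t=0.005: state=(3.936, 1.705, 6.081)
t=0.010: state=(3.827, 1.711, 6.032)
t=0.015: state=(3.724, 1.717, 5.983)
continuing one RK4 step at a time; state shown every 40 steps (Δt=0.2):
t=0.200: state=(2.250, 2.158, 4.360)
t=0.400: state=(2.642, 3.045, 3.498)
t=0.480: state=(3.012, 3.529, 3.487)
next step: t=0.485: state=(3.038, 3.561, 3.493) — y has crossed 3.54
linear interpolation between t=0.480 (3.52885) and t=0.485 (3.56093) → t≈0.482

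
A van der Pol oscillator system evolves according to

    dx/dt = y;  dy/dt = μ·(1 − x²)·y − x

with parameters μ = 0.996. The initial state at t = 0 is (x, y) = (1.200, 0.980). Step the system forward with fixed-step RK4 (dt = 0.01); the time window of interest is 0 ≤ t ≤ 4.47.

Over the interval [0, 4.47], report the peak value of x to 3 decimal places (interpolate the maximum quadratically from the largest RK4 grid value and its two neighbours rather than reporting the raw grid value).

max x = 1.467

t=0.000: state=(1.200, 0.980)
step 1 (dt=0.01): k1=(0.980, -1.629), k2=(0.972, -1.642), k3=(0.972, -1.642), k4=(0.964, -1.654); state += dt/6·(k1+2k2+2k3+k4)
t=0.010: state=(1.210, 0.964)
t=0.020: state=(1.219, 0.947)
t=0.030: state=(1.229, 0.930)
continuing one RK4 step at a time; state shown every 20 steps (Δt=0.2):
t=0.200: state=(1.361, 0.620)
t=0.400: state=(1.448, 0.254)
t=0.600: state=(1.466, -0.059)
t=0.800: state=(1.428, -0.308)
t=1.000: state=(1.346, -0.510)
t=1.200: state=(1.226, -0.690)
t=1.400: state=(1.070, -0.870)
t=1.600: state=(0.876, -1.075)
t=1.800: state=(0.636, -1.329)
t=2.000: state=(0.340, -1.650)
t=2.200: state=(-0.028, -2.036)
t=2.400: state=(-0.473, -2.395)
t=2.600: state=(-0.968, -2.478)
t=2.800: state=(-1.428, -2.030)
t=3.000: state=(-1.754, -1.208)
t=3.200: state=(-1.917, -0.455)
t=3.400: state=(-1.954, 0.036)
t=3.600: state=(-1.916, 0.320)
t=3.800: state=(-1.834, 0.489)
t=4.000: state=(-1.724, 0.608)
t=4.200: state=(-1.592, 0.710)
t=4.400: state=(-1.439, 0.816)
t=4.470: state=(-1.381, 0.857)
largest grid value and its neighbours: x(0.550)=1.46719, x(0.560)=1.46725, x(0.570)=1.46715
parabola through these three points peaks at t≈0.559 with x≈1.46725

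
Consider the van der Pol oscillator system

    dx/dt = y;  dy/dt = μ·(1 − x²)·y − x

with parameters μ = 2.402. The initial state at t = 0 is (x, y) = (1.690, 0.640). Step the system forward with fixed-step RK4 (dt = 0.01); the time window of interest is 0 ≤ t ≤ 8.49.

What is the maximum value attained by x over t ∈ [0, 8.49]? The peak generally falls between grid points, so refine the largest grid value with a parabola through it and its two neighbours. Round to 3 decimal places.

max x = 2.022

t=0.000: state=(1.690, 0.640)
step 1 (dt=0.01): k1=(0.640, -4.543), k2=(0.617, -4.461), k3=(0.618, -4.462), k4=(0.595, -4.380); state += dt/6·(k1+2k2+2k3+k4)
t=0.010: state=(1.696, 0.595)
t=0.020: state=(1.702, 0.552)
t=0.030: state=(1.707, 0.511)
continuing one RK4 step at a time; state shown every 50 steps (Δt=0.5):
t=0.500: state=(1.700, -0.271)
t=1.000: state=(1.526, -0.409)
t=1.500: state=(1.289, -0.554)
t=2.000: state=(0.939, -0.907)
t=2.500: state=(0.227, -2.283)
t=3.000: state=(-1.558, -3.237)
t=3.500: state=(-2.014, 0.143)
t=4.000: state=(-1.891, 0.290)
t=4.500: state=(-1.734, 0.337)
t=5.000: state=(-1.550, 0.407)
t=5.500: state=(-1.318, 0.536)
t=6.000: state=(-0.985, 0.850)
t=6.500: state=(-0.339, 2.022)
t=7.000: state=(1.374, 3.822)
t=7.500: state=(2.020, -0.082)
t=8.000: state=(1.906, -0.285)
t=8.490: state=(1.755, -0.331)
largest grid value and its neighbours: x(7.440)=2.02186, x(7.450)=2.02201, x(7.460)=2.02195
parabola through these three points peaks at t≈7.452 with x≈2.02201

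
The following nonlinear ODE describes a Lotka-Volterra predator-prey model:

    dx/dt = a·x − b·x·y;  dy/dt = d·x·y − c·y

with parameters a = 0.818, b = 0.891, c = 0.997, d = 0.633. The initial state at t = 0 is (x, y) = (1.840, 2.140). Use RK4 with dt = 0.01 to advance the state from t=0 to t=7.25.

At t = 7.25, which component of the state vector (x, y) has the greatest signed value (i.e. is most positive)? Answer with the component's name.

largest component: x

t=0.000: state=(1.840, 2.140)
step 1 (dt=0.01): k1=(-2.003, 0.359), k2=(-1.995, 0.346), k3=(-1.995, 0.346), k4=(-1.987, 0.332); state += dt/6·(k1+2k2+2k3+k4)
t=0.010: state=(1.820, 2.143)
t=0.020: state=(1.800, 2.147)
t=0.030: state=(1.781, 2.150)
continuing one RK4 step at a time; state shown every 25 steps (Δt=0.25):
t=0.250: state=(1.396, 2.151)
t=0.500: state=(1.072, 2.035)
t=0.750: state=(0.853, 1.845)
t=1.000: state=(0.711, 1.626)
t=1.250: state=(0.622, 1.408)
t=1.500: state=(0.571, 1.205)
t=1.750: state=(0.547, 1.026)
t=2.000: state=(0.543, 0.871)
t=2.250: state=(0.557, 0.741)
t=2.500: state=(0.587, 0.632)
t=2.750: state=(0.632, 0.542)
t=3.000: state=(0.693, 0.469)
t=3.250: state=(0.771, 0.411)
t=3.500: state=(0.868, 0.364)
t=3.750: state=(0.986, 0.329)
t=4.000: state=(1.128, 0.303)
t=4.250: state=(1.297, 0.286)
t=4.500: state=(1.494, 0.278)
t=4.750: state=(1.723, 0.279)
t=5.000: state=(1.985, 0.291)
t=5.250: state=(2.276, 0.318)
t=5.500: state=(2.589, 0.364)
t=5.750: state=(2.907, 0.439)
t=6.000: state=(3.196, 0.554)
t=6.250: state=(3.403, 0.729)
t=6.500: state=(3.457, 0.981)
t=6.750: state=(3.290, 1.308)
t=7.000: state=(2.898, 1.668)
t=7.250: state=(2.366, 1.973)
compare at T: x=2.366, y=1.973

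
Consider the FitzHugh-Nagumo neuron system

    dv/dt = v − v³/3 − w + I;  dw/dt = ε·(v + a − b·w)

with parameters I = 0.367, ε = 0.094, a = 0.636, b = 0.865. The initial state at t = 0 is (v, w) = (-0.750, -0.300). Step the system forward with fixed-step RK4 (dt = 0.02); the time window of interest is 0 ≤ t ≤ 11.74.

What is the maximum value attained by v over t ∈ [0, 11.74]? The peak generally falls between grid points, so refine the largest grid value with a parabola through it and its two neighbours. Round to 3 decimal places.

max v = 1.768

t=0.000: state=(-0.750, -0.300)
step 1 (dt=0.02): k1=(0.058, 0.014), k2=(0.058, 0.014), k3=(0.058, 0.014), k4=(0.058, 0.014); state += dt/6·(k1+2k2+2k3+k4)
t=0.020: state=(-0.749, -0.300)
t=0.040: state=(-0.748, -0.299)
t=0.060: state=(-0.747, -0.299)
continuing one RK4 step at a time; state shown every 25 steps (Δt=0.5):
t=0.500: state=(-0.720, -0.293)
t=1.000: state=(-0.685, -0.284)
t=1.500: state=(-0.646, -0.274)
t=2.000: state=(-0.600, -0.263)
t=2.500: state=(-0.543, -0.249)
t=3.000: state=(-0.471, -0.233)
t=3.500: state=(-0.375, -0.214)
t=4.000: state=(-0.241, -0.191)
t=4.500: state=(-0.043, -0.161)
t=5.000: state=(0.260, -0.121)
t=5.500: state=(0.704, -0.065)
t=6.000: state=(1.224, 0.012)
t=6.500: state=(1.597, 0.106)
t=7.000: state=(1.744, 0.209)
t=7.500: state=(1.767, 0.311)
t=8.000: state=(1.744, 0.409)
t=8.500: state=(1.706, 0.502)
t=9.000: state=(1.662, 0.588)
t=9.500: state=(1.616, 0.670)
t=10.000: state=(1.569, 0.746)
t=10.500: state=(1.520, 0.816)
t=11.000: state=(1.469, 0.882)
t=11.500: state=(1.417, 0.943)
t=11.740: state=(1.391, 0.970)
largest grid value and its neighbours: v(7.400)=1.76783, v(7.420)=1.76783, v(7.440)=1.76775
parabola through these three points peaks at t≈7.410 with v≈1.76784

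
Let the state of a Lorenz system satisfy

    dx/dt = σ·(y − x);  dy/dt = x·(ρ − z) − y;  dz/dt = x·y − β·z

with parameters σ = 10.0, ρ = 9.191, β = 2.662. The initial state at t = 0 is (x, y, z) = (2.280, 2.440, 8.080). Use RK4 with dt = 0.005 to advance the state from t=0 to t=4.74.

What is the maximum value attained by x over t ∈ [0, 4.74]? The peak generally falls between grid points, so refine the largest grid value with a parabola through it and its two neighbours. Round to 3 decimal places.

t=0.000: state=(2.280, 2.440, 8.080)
step 1 (dt=0.005): k1=(1.600, 0.093, -15.946), k2=(1.562, 0.188, -15.829), k3=(1.566, 0.187, -15.830), k4=(1.531, 0.282, -15.714); state += dt/6·(k1+2k2+2k3+k4)
t=0.005: state=(2.288, 2.441, 8.001)
t=0.010: state=(2.295, 2.443, 7.923)
t=0.015: state=(2.303, 2.446, 7.846)
continuing one RK4 step at a time; state shown every 40 steps (Δt=0.2):
t=0.200: state=(2.715, 3.103, 5.784)
t=0.400: state=(3.952, 4.784, 5.454)
t=0.600: state=(5.661, 6.339, 7.616)
t=0.800: state=(5.845, 5.319, 10.034)
t=1.000: state=(4.375, 3.695, 9.320)
t=1.200: state=(3.627, 3.566, 7.581)
t=1.400: state=(3.996, 4.381, 6.760)
t=1.600: state=(4.916, 5.363, 7.425)
t=1.800: state=(5.391, 5.353, 8.822)
t=2.000: state=(4.862, 4.472, 9.094)
t=2.200: state=(4.235, 4.058, 8.249)
t=2.400: state=(4.212, 4.349, 7.542)
t=2.600: state=(4.649, 4.902, 7.630)
t=2.800: state=(5.019, 5.092, 8.309)
t=3.000: state=(4.901, 4.735, 8.695)
t=3.200: state=(4.541, 4.391, 8.404)
t=3.400: state=(4.407, 4.428, 7.950)
t=3.600: state=(4.579, 4.707, 7.848)
t=3.800: state=(4.811, 4.888, 8.138)
t=4.000: state=(4.833, 4.780, 8.423)
t=4.200: state=(4.664, 4.571, 8.377)
t=4.400: state=(4.540, 4.520, 8.136)
t=4.600: state=(4.585, 4.641, 8.009)
t=4.740: state=(4.675, 4.739, 8.059)
largest grid value and its neighbours: x(0.710)=6.07949, x(0.715)=6.08029, x(0.720)=6.07939
parabola through these three points peaks at t≈0.715 with x≈6.08029

max x = 6.080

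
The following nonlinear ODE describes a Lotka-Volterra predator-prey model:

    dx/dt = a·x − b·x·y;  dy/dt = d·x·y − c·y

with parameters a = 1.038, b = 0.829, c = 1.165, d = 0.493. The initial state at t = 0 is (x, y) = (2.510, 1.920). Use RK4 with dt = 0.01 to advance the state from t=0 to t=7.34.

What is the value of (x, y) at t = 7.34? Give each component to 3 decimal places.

t=0.000: state=(2.510, 1.920)
step 1 (dt=0.01): k1=(-1.390, 0.139), k2=(-1.387, 0.133), k3=(-1.387, 0.133), k4=(-1.385, 0.126); state += dt/6·(k1+2k2+2k3+k4)
t=0.010: state=(2.496, 1.921)
t=0.020: state=(2.482, 1.923)
t=0.030: state=(2.469, 1.924)
continuing one RK4 step at a time; state shown every 25 steps (Δt=0.25):
t=0.250: state=(2.184, 1.915)
t=0.500: state=(1.916, 1.841)
t=0.750: state=(1.716, 1.720)
t=1.000: state=(1.581, 1.574)
t=1.250: state=(1.502, 1.422)
t=1.500: state=(1.473, 1.276)
t=1.750: state=(1.486, 1.144)
t=2.000: state=(1.539, 1.029)
t=2.250: state=(1.628, 0.935)
t=2.500: state=(1.752, 0.860)
t=2.750: state=(1.912, 0.805)
t=3.000: state=(2.106, 0.771)
t=3.250: state=(2.331, 0.757)
t=3.500: state=(2.582, 0.765)
t=3.750: state=(2.848, 0.799)
t=4.000: state=(3.109, 0.862)
t=4.250: state=(3.339, 0.959)
t=4.500: state=(3.501, 1.094)
t=4.750: state=(3.556, 1.264)
t=5.000: state=(3.477, 1.460)
t=5.250: state=(3.263, 1.655)
t=5.500: state=(2.950, 1.815)
t=5.750: state=(2.596, 1.909)
t=6.000: state=(2.259, 1.923)
t=6.250: state=(1.975, 1.865)
t=6.500: state=(1.759, 1.753)
t=6.750: state=(1.608, 1.611)
t=7.000: state=(1.517, 1.459)
t=7.250: state=(1.476, 1.311)
t=7.340: state=(1.472, 1.260)

(x, y) = (1.472, 1.260)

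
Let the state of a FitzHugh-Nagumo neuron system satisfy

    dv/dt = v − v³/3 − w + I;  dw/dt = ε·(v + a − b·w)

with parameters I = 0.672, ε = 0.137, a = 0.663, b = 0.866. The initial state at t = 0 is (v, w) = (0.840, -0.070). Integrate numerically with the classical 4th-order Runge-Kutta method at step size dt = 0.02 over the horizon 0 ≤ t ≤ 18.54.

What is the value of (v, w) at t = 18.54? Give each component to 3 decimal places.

(v, w) = (-1.377, 0.054)

t=0.000: state=(0.840, -0.070)
step 1 (dt=0.02): k1=(1.384, 0.214), k2=(1.386, 0.216), k3=(1.386, 0.216), k4=(1.388, 0.218); state += dt/6·(k1+2k2+2k3+k4)
t=0.020: state=(0.868, -0.066)
t=0.040: state=(0.895, -0.061)
t=0.060: state=(0.923, -0.057)
continuing one RK4 step at a time; state shown every 50 steps (Δt=1):
t=1.000: state=(1.801, 0.208)
t=2.000: state=(1.843, 0.510)
t=3.000: state=(1.740, 0.770)
t=4.000: state=(1.624, 0.987)
t=5.000: state=(1.504, 1.164)
t=6.000: state=(1.379, 1.306)
t=7.000: state=(1.245, 1.415)
t=8.000: state=(1.094, 1.493)
t=9.000: state=(0.910, 1.541)
t=10.000: state=(0.651, 1.556)
t=11.000: state=(0.187, 1.525)
t=12.000: state=(-0.850, 1.404)
t=13.000: state=(-1.805, 1.147)
t=14.000: state=(-1.853, 0.864)
t=15.000: state=(-1.757, 0.620)
t=16.000: state=(-1.652, 0.416)
t=17.000: state=(-1.545, 0.249)
t=18.000: state=(-1.437, 0.114)
t=18.540: state=(-1.377, 0.054)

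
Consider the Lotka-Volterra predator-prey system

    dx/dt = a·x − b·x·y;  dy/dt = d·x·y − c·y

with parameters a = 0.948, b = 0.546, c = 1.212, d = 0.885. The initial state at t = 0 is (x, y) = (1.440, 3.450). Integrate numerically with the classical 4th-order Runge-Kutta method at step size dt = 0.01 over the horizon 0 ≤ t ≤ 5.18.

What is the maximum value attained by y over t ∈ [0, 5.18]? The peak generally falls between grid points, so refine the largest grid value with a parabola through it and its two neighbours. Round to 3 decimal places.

t=0.000: state=(1.440, 3.450)
step 1 (dt=0.01): k1=(-1.347, 0.215), k2=(-1.342, 0.195), k3=(-1.342, 0.195), k4=(-1.336, 0.174); state += dt/6·(k1+2k2+2k3+k4)
t=0.010: state=(1.427, 3.452)
t=0.020: state=(1.413, 3.453)
t=0.030: state=(1.400, 3.455)
continuing one RK4 step at a time; state shown every 20 steps (Δt=0.2):
t=0.200: state=(1.195, 3.416)
t=0.400: state=(1.003, 3.253)
t=0.600: state=(0.860, 3.009)
t=0.800: state=(0.760, 2.724)
t=1.000: state=(0.694, 2.430)
t=1.200: state=(0.653, 2.147)
t=1.400: state=(0.634, 1.888)
t=1.600: state=(0.631, 1.657)
t=1.800: state=(0.644, 1.455)
t=2.000: state=(0.671, 1.282)
t=2.200: state=(0.710, 1.137)
t=2.400: state=(0.764, 1.016)
t=2.600: state=(0.831, 0.918)
t=2.800: state=(0.912, 0.841)
t=3.000: state=(1.009, 0.782)
t=3.200: state=(1.123, 0.741)
t=3.400: state=(1.254, 0.717)
t=3.600: state=(1.402, 0.712)
t=3.800: state=(1.567, 0.726)
t=4.000: state=(1.747, 0.764)
t=4.200: state=(1.936, 0.830)
t=4.400: state=(2.126, 0.934)
t=4.600: state=(2.303, 1.085)
t=4.800: state=(2.446, 1.297)
t=5.000: state=(2.528, 1.582)
t=5.180: state=(2.528, 1.904)
largest grid value and its neighbours: y(0.040)=3.45536, y(0.050)=3.45570, y(0.060)=3.45564
parabola through these three points peaks at t≈0.054 with y≈3.45572

max y = 3.456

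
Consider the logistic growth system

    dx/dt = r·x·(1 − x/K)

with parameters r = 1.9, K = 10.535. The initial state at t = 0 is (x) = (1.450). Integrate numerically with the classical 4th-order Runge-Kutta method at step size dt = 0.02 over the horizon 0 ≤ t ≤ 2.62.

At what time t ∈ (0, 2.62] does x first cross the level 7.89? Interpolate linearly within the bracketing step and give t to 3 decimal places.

t = 1.541

t=0.000: state=(1.450)
step 1 (dt=0.02): k1=(2.376), k2=(2.408), k3=(2.409), k4=(2.442); state += dt/6·(k1+2k2+2k3+k4)
t=0.020: state=(1.498)
t=0.040: state=(1.548)
t=0.060: state=(1.599)
continuing one RK4 step at a time; state shown every 5 steps (Δt=0.1):
t=0.100: state=(1.704)
t=0.200: state=(1.993)
t=0.300: state=(2.319)
t=0.400: state=(2.681)
t=0.500: state=(3.078)
t=0.600: state=(3.507)
t=0.700: state=(3.965)
t=0.800: state=(4.445)
t=0.900: state=(4.939)
t=1.000: state=(5.438)
t=1.100: state=(5.935)
t=1.200: state=(6.420)
t=1.300: state=(6.886)
t=1.400: state=(7.325)
t=1.500: state=(7.733)
t=1.540: state=(7.886)
next step: t=1.560: state=(7.961) — x has crossed 7.89
linear interpolation between t=1.540 (7.88606) and t=1.560 (7.96070) → t≈1.541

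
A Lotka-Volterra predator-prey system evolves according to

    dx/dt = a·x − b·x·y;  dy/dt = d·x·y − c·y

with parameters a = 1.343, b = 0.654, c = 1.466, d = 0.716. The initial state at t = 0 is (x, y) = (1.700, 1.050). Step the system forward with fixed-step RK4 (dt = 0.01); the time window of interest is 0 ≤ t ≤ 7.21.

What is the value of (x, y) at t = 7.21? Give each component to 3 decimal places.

(x, y) = (1.530, 3.432)

t=0.000: state=(1.700, 1.050)
step 1 (dt=0.01): k1=(1.116, -0.261), k2=(1.121, -0.257), k3=(1.121, -0.257), k4=(1.126, -0.252); state += dt/6·(k1+2k2+2k3+k4)
t=0.010: state=(1.711, 1.047)
t=0.020: state=(1.723, 1.045)
t=0.030: state=(1.734, 1.043)
continuing one RK4 step at a time; state shown every 25 steps (Δt=0.25):
t=0.250: state=(2.011, 1.014)
t=0.500: state=(2.380, 1.040)
t=0.750: state=(2.789, 1.145)
t=1.000: state=(3.186, 1.355)
t=1.250: state=(3.477, 1.710)
t=1.500: state=(3.533, 2.229)
t=1.750: state=(3.263, 2.853)
t=2.000: state=(2.733, 3.391)
t=2.250: state=(2.142, 3.633)
t=2.500: state=(1.662, 3.532)
t=2.750: state=(1.338, 3.195)
t=3.000: state=(1.150, 2.762)
t=3.250: state=(1.061, 2.331)
t=3.500: state=(1.047, 1.949)
t=3.750: state=(1.094, 1.635)
t=4.000: state=(1.196, 1.390)
t=4.250: state=(1.354, 1.210)
t=4.500: state=(1.572, 1.089)
t=4.750: state=(1.851, 1.024)
t=5.000: state=(2.194, 1.019)
t=5.250: state=(2.587, 1.082)
t=5.500: state=(2.999, 1.237)
t=5.750: state=(3.356, 1.517)
t=6.000: state=(3.543, 1.956)
t=6.250: state=(3.436, 2.545)
t=6.500: state=(3.013, 3.154)
t=6.750: state=(2.424, 3.560)
t=7.000: state=(1.877, 3.620)
t=7.210: state=(1.530, 3.432)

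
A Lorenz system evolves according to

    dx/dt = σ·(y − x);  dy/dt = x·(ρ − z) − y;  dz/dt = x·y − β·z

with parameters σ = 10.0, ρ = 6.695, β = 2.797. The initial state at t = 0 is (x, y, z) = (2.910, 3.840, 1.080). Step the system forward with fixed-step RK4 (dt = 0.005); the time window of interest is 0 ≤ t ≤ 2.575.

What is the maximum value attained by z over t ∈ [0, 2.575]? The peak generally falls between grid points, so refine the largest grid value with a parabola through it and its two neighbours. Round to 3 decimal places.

max z = 8.408

t=0.000: state=(2.910, 3.840, 1.080)
step 1 (dt=0.005): k1=(9.300, 12.500, 8.154), k2=(9.380, 12.539, 8.278), k3=(9.379, 12.539, 8.278), k4=(9.458, 12.578, 8.403); state += dt/6·(k1+2k2+2k3+k4)
t=0.005: state=(2.957, 3.903, 1.121)
t=0.010: state=(3.005, 3.966, 1.164)
t=0.015: state=(3.053, 4.029, 1.208)
continuing one RK4 step at a time; state shown every 20 steps (Δt=0.1):
t=0.100: state=(3.972, 5.132, 2.183)
t=0.200: state=(5.132, 6.220, 3.956)
t=0.300: state=(5.975, 6.482, 6.156)
t=0.400: state=(6.027, 5.617, 7.894)
t=0.500: state=(5.261, 4.237, 8.401)
t=0.600: state=(4.190, 3.162, 7.848)
t=0.700: state=(3.316, 2.620, 6.854)
t=0.800: state=(2.805, 2.471, 5.845)
t=0.900: state=(2.619, 2.566, 5.005)
t=1.000: state=(2.674, 2.827, 4.401)
t=1.100: state=(2.908, 3.217, 4.062)
t=1.200: state=(3.278, 3.700, 4.006)
t=1.300: state=(3.734, 4.211, 4.246)
t=1.400: state=(4.202, 4.644, 4.757)
t=1.500: state=(4.578, 4.870, 5.438)
t=1.600: state=(4.756, 4.811, 6.102)
t=1.700: state=(4.689, 4.509, 6.544)
t=1.800: state=(4.428, 4.108, 6.660)
t=1.900: state=(4.092, 3.758, 6.489)
t=2.000: state=(3.792, 3.538, 6.150)
t=2.100: state=(3.596, 3.460, 5.769)
t=2.200: state=(3.520, 3.503, 5.436)
t=2.300: state=(3.554, 3.635, 5.208)
t=2.400: state=(3.672, 3.820, 5.111)
t=2.500: state=(3.839, 4.019, 5.151)
t=2.575: state=(3.974, 4.151, 5.258)
largest grid value and its neighbours: z(0.485)=8.40666, z(0.490)=8.40773, z(0.495)=8.40590
parabola through these three points peaks at t≈0.489 with z≈8.40775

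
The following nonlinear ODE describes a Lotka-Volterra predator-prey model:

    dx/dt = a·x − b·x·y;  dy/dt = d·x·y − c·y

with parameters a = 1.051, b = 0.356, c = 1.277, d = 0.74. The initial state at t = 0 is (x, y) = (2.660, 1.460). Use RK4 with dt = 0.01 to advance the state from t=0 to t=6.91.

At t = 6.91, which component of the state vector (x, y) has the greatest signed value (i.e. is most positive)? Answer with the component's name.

largest component: y

t=0.000: state=(2.660, 1.460)
step 1 (dt=0.01): k1=(1.413, 1.009), k2=(1.412, 1.021), k3=(1.412, 1.021), k4=(1.411, 1.032); state += dt/6·(k1+2k2+2k3+k4)
t=0.010: state=(2.674, 1.470)
t=0.020: state=(2.688, 1.481)
t=0.030: state=(2.702, 1.491)
continuing one RK4 step at a time; state shown every 25 steps (Δt=0.25):
t=0.250: state=(2.997, 1.792)
t=0.500: state=(3.251, 2.325)
t=0.750: state=(3.325, 3.115)
t=1.000: state=(3.136, 4.134)
t=1.250: state=(2.693, 5.167)
t=1.500: state=(2.135, 5.871)
t=1.750: state=(1.628, 6.032)
t=2.000: state=(1.252, 5.710)
t=2.250: state=(1.005, 5.104)
t=2.500: state=(0.856, 4.400)
t=2.750: state=(0.776, 3.715)
t=3.000: state=(0.746, 3.106)
t=3.250: state=(0.753, 2.592)
t=3.500: state=(0.793, 2.172)
t=3.750: state=(0.863, 1.839)
t=4.000: state=(0.965, 1.581)
t=4.250: state=(1.100, 1.390)
t=4.500: state=(1.272, 1.257)
t=4.750: state=(1.484, 1.178)
t=5.000: state=(1.741, 1.153)
t=5.250: state=(2.041, 1.188)
t=5.500: state=(2.378, 1.299)
t=5.750: state=(2.731, 1.514)
t=6.000: state=(3.058, 1.881)
t=6.250: state=(3.284, 2.463)
t=6.500: state=(3.310, 3.307)
t=6.750: state=(3.064, 4.352)
t=6.910: state=(2.775, 5.017)
compare at T: x=2.775, y=5.017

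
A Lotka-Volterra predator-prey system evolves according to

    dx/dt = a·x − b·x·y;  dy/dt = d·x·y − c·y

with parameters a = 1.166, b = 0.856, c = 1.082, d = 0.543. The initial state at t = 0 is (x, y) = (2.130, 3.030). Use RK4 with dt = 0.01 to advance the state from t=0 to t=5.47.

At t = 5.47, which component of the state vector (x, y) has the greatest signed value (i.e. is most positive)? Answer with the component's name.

t=0.000: state=(2.130, 3.030)
step 1 (dt=0.01): k1=(-3.041, 0.226), k2=(-3.021, 0.201), k3=(-3.021, 0.201), k4=(-3.001, 0.176); state += dt/6·(k1+2k2+2k3+k4)
t=0.010: state=(2.100, 3.032)
t=0.020: state=(2.070, 3.034)
t=0.030: state=(2.041, 3.035)
continuing one RK4 step at a time; state shown every 20 steps (Δt=0.2):
t=0.200: state=(1.603, 2.984)
t=0.400: state=(1.232, 2.800)
t=0.600: state=(0.984, 2.541)
t=0.800: state=(0.824, 2.256)
t=1.000: state=(0.724, 1.976)
t=1.200: state=(0.667, 1.716)
t=1.400: state=(0.641, 1.483)
t=1.600: state=(0.639, 1.280)
t=1.800: state=(0.658, 1.106)
t=2.000: state=(0.696, 0.959)
t=2.200: state=(0.754, 0.835)
t=2.400: state=(0.833, 0.733)
t=2.600: state=(0.935, 0.650)
t=2.800: state=(1.062, 0.583)
t=3.000: state=(1.219, 0.531)
t=3.200: state=(1.410, 0.494)
t=3.400: state=(1.640, 0.469)
t=3.600: state=(1.913, 0.458)
t=3.800: state=(2.233, 0.462)
t=4.000: state=(2.602, 0.483)
t=4.200: state=(3.014, 0.528)
t=4.400: state=(3.456, 0.604)
t=4.600: state=(3.897, 0.725)
t=4.800: state=(4.282, 0.912)
t=5.000: state=(4.524, 1.186)
t=5.200: state=(4.520, 1.566)
t=5.400: state=(4.198, 2.030)
t=5.470: state=(4.013, 2.200)
compare at T: x=4.013, y=2.200

largest component: x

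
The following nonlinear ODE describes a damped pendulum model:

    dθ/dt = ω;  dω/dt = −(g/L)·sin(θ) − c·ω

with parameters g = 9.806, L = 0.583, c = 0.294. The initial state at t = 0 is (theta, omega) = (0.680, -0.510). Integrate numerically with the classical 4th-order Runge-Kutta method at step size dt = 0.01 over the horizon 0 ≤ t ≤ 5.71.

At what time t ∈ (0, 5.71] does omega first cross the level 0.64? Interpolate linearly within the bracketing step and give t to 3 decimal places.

t = 0.807

t=0.000: state=(0.680, -0.510)
step 1 (dt=0.01): k1=(-0.510, -10.426), k2=(-0.562, -10.378), k3=(-0.562, -10.374), k4=(-0.614, -10.322); state += dt/6·(k1+2k2+2k3+k4)
t=0.010: state=(0.674, -0.614)
t=0.020: state=(0.668, -0.716)
t=0.030: state=(0.660, -0.818)
continuing one RK4 step at a time; state shown every 20 steps (Δt=0.2):
t=0.200: state=(0.392, -2.219)
t=0.400: state=(-0.114, -2.549)
t=0.600: state=(-0.521, -1.321)
t=0.800: state=(-0.597, 0.576)
next step: t=0.810: state=(-0.591, 0.668) — omega has crossed 0.64
linear interpolation between t=0.800 (0.57611) and t=0.810 (0.66848) → t≈0.807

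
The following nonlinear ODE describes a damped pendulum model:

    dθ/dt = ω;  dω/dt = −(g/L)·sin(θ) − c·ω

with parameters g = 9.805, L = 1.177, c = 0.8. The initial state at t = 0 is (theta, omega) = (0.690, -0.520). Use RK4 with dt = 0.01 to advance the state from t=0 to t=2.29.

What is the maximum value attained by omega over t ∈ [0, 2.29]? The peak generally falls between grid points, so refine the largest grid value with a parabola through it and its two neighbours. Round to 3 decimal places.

max omega = 1.060

t=0.000: state=(0.690, -0.520)
step 1 (dt=0.01): k1=(-0.520, -4.887), k2=(-0.544, -4.850), k3=(-0.544, -4.850), k4=(-0.568, -4.813); state += dt/6·(k1+2k2+2k3+k4)
t=0.010: state=(0.685, -0.568)
t=0.020: state=(0.679, -0.616)
t=0.030: state=(0.672, -0.663)
continuing one RK4 step at a time; state shown every 10 steps (Δt=0.1):
t=0.100: state=(0.615, -0.968)
t=0.200: state=(0.500, -1.318)
t=0.300: state=(0.355, -1.549)
t=0.400: state=(0.194, -1.647)
t=0.500: state=(0.030, -1.609)
t=0.600: state=(-0.123, -1.446)
t=0.700: state=(-0.255, -1.182)
t=0.800: state=(-0.357, -0.847)
t=0.900: state=(-0.424, -0.475)
t=1.000: state=(-0.452, -0.096)
t=1.100: state=(-0.444, 0.260)
t=1.200: state=(-0.402, 0.570)
t=1.300: state=(-0.332, 0.814)
t=1.400: state=(-0.241, 0.978)
t=1.500: state=(-0.139, 1.055)
t=1.600: state=(-0.033, 1.042)
t=1.700: state=(0.067, 0.947)
t=1.800: state=(0.154, 0.785)
t=1.900: state=(0.222, 0.573)
t=2.000: state=(0.267, 0.334)
t=2.100: state=(0.288, 0.087)
t=2.200: state=(0.285, -0.148)
t=2.290: state=(0.263, -0.334)
largest grid value and its neighbours: omega(1.530)=1.05983, omega(1.540)=1.05983, omega(1.550)=1.05896
parabola through these three points peaks at t≈1.535 with omega≈1.05994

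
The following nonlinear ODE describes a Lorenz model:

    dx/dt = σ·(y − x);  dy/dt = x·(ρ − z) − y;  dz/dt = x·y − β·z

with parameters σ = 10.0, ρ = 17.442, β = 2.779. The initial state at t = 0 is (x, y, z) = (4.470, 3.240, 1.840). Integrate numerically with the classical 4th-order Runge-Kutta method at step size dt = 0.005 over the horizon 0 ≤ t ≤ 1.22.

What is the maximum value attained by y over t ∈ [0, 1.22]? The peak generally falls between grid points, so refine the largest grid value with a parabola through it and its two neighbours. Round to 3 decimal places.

t=0.000: state=(4.470, 3.240, 1.840)
step 1 (dt=0.005): k1=(-12.300, 66.501, 9.369), k2=(-10.330, 65.751, 9.943), k3=(-10.398, 65.823, 9.947), k4=(-8.489, 65.141, 10.517); state += dt/6·(k1+2k2+2k3+k4)
t=0.005: state=(4.418, 3.569, 1.890)
t=0.010: state=(4.385, 3.892, 1.945)
t=0.015: state=(4.368, 4.210, 2.006)
continuing one RK4 step at a time; state shown every 10 steps (Δt=0.05):
t=0.050: state=(4.663, 6.391, 2.614)
t=0.100: state=(6.034, 9.694, 4.278)
t=0.150: state=(8.229, 13.226, 7.568)
t=0.200: state=(10.825, 15.889, 13.189)
t=0.250: state=(12.857, 15.425, 20.418)
t=0.300: state=(12.990, 10.782, 25.939)
t=0.350: state=(10.811, 4.752, 26.916)
t=0.400: state=(7.479, 0.721, 24.527)
t=0.450: state=(4.410, -0.916, 21.290)
t=0.500: state=(2.216, -1.264, 18.357)
t=0.550: state=(0.857, -1.190, 15.891)
t=0.600: state=(0.076, -1.084, 13.807)
t=0.650: state=(-0.374, -1.072, 12.024)
t=0.700: state=(-0.668, -1.182, 10.492)
t=0.750: state=(-0.917, -1.421, 9.179)
t=0.800: state=(-1.192, -1.806, 8.068)
t=0.850: state=(-1.547, -2.373, 7.154)
t=0.900: state=(-2.036, -3.184, 6.458)
t=0.950: state=(-2.718, -4.323, 6.036)
t=1.000: state=(-3.667, -5.884, 6.012)
t=1.050: state=(-4.960, -7.933, 6.625)
t=1.100: state=(-6.643, -10.379, 8.258)
t=1.150: state=(-8.632, -12.735, 11.355)
t=1.200: state=(-10.556, -13.893, 15.966)
t=1.220: state=(-11.151, -13.712, 18.028)
largest grid value and its neighbours: y(0.215)=16.18503, y(0.220)=16.20810, y(0.225)=16.18963
parabola through these three points peaks at t≈0.220 with y≈16.20817

max y = 16.208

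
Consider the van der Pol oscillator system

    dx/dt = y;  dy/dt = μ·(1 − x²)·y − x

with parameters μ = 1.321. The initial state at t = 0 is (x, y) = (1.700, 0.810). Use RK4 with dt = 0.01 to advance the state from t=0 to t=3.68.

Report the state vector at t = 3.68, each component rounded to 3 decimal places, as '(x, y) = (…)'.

(x, y) = (-1.958, 0.331)

t=0.000: state=(1.700, 0.810)
step 1 (dt=0.01): k1=(0.810, -3.722), k2=(0.791, -3.694), k3=(0.792, -3.694), k4=(0.773, -3.666); state += dt/6·(k1+2k2+2k3+k4)
t=0.010: state=(1.708, 0.773)
t=0.020: state=(1.715, 0.737)
t=0.030: state=(1.723, 0.701)
continuing one RK4 step at a time; state shown every 20 steps (Δt=0.2):
t=0.200: state=(1.796, 0.197)
t=0.400: state=(1.796, -0.163)
t=0.600: state=(1.742, -0.364)
t=0.800: state=(1.655, -0.490)
t=1.000: state=(1.547, -0.587)
t=1.200: state=(1.421, -0.683)
t=1.400: state=(1.273, -0.794)
t=1.600: state=(1.101, -0.938)
t=1.800: state=(0.895, -1.138)
t=2.000: state=(0.640, -1.429)
t=2.200: state=(0.314, -1.855)
t=2.400: state=(-0.112, -2.425)
t=2.600: state=(-0.654, -2.944)
t=2.800: state=(-1.246, -2.807)
t=3.000: state=(-1.713, -1.764)
t=3.200: state=(-1.949, -0.660)
t=3.400: state=(-2.010, -0.027)
t=3.600: state=(-1.982, 0.265)
t=3.680: state=(-1.958, 0.331)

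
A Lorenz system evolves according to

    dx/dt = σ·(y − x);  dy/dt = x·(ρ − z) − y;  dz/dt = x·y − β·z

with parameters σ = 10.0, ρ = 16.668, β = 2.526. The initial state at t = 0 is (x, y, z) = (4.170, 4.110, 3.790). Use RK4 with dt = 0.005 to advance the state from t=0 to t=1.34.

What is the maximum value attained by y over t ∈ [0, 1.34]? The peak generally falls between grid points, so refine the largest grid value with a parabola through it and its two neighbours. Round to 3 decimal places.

max y = 14.120

t=0.000: state=(4.170, 4.110, 3.790)
step 1 (dt=0.005): k1=(-0.600, 49.591, 7.565), k2=(0.655, 49.369, 8.028), k3=(0.618, 49.405, 8.036), k4=(1.839, 49.216, 8.507); state += dt/6·(k1+2k2+2k3+k4)
t=0.005: state=(4.173, 4.357, 3.830)
t=0.010: state=(4.188, 4.602, 3.875)
t=0.015: state=(4.214, 4.847, 3.925)
continuing one RK4 step at a time; state shown every 10 steps (Δt=0.05):
t=0.050: state=(4.670, 6.576, 4.440)
t=0.100: state=(5.976, 9.226, 5.888)
t=0.150: state=(7.842, 11.949, 8.652)
t=0.200: state=(9.920, 13.892, 13.108)
t=0.250: state=(11.515, 13.592, 18.653)
t=0.300: state=(11.728, 10.370, 23.158)
t=0.350: state=(10.222, 5.808, 24.626)
t=0.400: state=(7.668, 2.237, 23.357)
t=0.450: state=(5.088, 0.399, 20.951)
t=0.500: state=(3.081, -0.232, 18.471)
t=0.550: state=(1.751, -0.308, 16.247)
t=0.600: state=(0.960, -0.208, 14.303)
t=0.650: state=(0.526, -0.088, 12.601)
t=0.700: state=(0.307, 0.010, 11.105)
t=0.750: state=(0.206, 0.085, 9.788)
t=0.800: state=(0.172, 0.148, 8.628)
t=0.850: state=(0.176, 0.213, 7.605)
t=0.900: state=(0.207, 0.291, 6.705)
t=0.950: state=(0.261, 0.394, 5.913)
t=1.000: state=(0.342, 0.537, 5.218)
t=1.050: state=(0.459, 0.739, 4.611)
t=1.100: state=(0.627, 1.027, 4.087)
t=1.150: state=(0.868, 1.441, 3.645)
t=1.200: state=(1.213, 2.036, 3.297)
t=1.250: state=(1.709, 2.890, 3.074)
t=1.300: state=(2.419, 4.109, 3.048)
t=1.340: state=(3.199, 5.430, 3.264)
largest grid value and its neighbours: y(0.215)=14.10265, y(0.220)=14.11998, y(0.225)=14.10863
parabola through these three points peaks at t≈0.221 with y≈14.12014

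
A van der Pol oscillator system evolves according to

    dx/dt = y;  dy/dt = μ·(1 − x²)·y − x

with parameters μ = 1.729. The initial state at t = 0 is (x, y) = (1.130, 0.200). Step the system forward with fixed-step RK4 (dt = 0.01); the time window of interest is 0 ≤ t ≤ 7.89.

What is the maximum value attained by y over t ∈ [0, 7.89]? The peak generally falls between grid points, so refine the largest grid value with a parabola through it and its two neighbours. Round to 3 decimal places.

max y = 3.491

t=0.000: state=(1.130, 0.200)
step 1 (dt=0.01): k1=(0.200, -1.226), k2=(0.194, -1.225), k3=(0.194, -1.225), k4=(0.188, -1.223); state += dt/6·(k1+2k2+2k3+k4)
t=0.010: state=(1.132, 0.188)
t=0.020: state=(1.134, 0.176)
t=0.030: state=(1.135, 0.163)
continuing one RK4 step at a time; state shown every 50 steps (Δt=0.5):
t=0.500: state=(1.087, -0.349)
t=1.000: state=(0.786, -0.888)
t=1.500: state=(0.101, -2.038)
t=2.000: state=(-1.310, -2.903)
t=2.500: state=(-1.963, -0.088)
t=3.000: state=(-1.853, 0.371)
t=3.500: state=(-1.638, 0.484)
t=4.000: state=(-1.361, 0.637)
t=4.500: state=(-0.971, 0.976)
t=5.000: state=(-0.278, 1.992)
t=5.500: state=(1.184, 3.359)
t=6.000: state=(2.011, 0.186)
t=6.500: state=(1.919, -0.351)
t=7.000: state=(1.716, -0.453)
t=7.500: state=(1.462, -0.577)
t=7.890: state=(1.206, -0.752)
largest grid value and its neighbours: y(5.410)=3.48723, y(5.420)=3.49077, y(5.430)=3.49014
parabola through these three points peaks at t≈5.423 with y≈3.49102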